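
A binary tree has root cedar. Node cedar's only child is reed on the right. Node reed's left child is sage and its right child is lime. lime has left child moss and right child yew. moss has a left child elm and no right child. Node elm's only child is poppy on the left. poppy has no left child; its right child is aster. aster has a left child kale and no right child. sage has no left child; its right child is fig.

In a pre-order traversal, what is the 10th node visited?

kale

Pre-order visits the node, then its left subtree, then its right subtree.
Visit cedar.
At cedar: no left child.
At cedar: go right to reed.
  Visit reed.
  At reed: go left to sage.
    Visit sage.
    At sage: no left child.
    At sage: go right to fig.
      fig is a leaf — visit fig.
  At reed: go right to lime.
    Visit lime.
    At lime: go left to moss.
      Visit moss.
      At moss: go left to elm.
        Visit elm.
        At elm: go left to poppy.
          Visit poppy.
          At poppy: no left child.
          At poppy: go right to aster.
            Visit aster.
            At aster: go left to kale.
              kale is a leaf — visit kale.
            At aster: no right child.
        At elm: no right child.
      At moss: no right child.
    At lime: go right to yew.
      yew is a leaf — visit yew.
Full pre-order sequence: cedar, reed, sage, fig, lime, moss, elm, poppy, aster, kale, yew.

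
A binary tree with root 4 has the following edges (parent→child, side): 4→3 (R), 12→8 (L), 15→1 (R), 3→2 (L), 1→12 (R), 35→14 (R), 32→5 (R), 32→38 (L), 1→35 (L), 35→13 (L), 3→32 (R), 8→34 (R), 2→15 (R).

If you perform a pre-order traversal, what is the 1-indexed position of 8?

Pre-order visits the node, then its left subtree, then its right subtree.
Visit 4.
At 4: no left child.
At 4: go right to 3.
  Visit 3.
  At 3: go left to 2.
    Visit 2.
    At 2: no left child.
    At 2: go right to 15.
      Visit 15.
      At 15: no left child.
      At 15: go right to 1.
        Visit 1.
        At 1: go left to 35.
          Visit 35.
          At 35: go left to 13.
            13 is a leaf — visit 13.
          At 35: go right to 14.
            14 is a leaf — visit 14.
        At 1: go right to 12.
          Visit 12.
          At 12: go left to 8.
            Visit 8.
            At 8: no left child.
            At 8: go right to 34.
              34 is a leaf — visit 34.
          At 12: no right child.
  At 3: go right to 32.
    Visit 32.
    At 32: go left to 38.
      38 is a leaf — visit 38.
    At 32: go right to 5.
      5 is a leaf — visit 5.
Full pre-order sequence: 4, 3, 2, 15, 1, 35, 13, 14, 12, 8, 34, 32, 38, 5.

10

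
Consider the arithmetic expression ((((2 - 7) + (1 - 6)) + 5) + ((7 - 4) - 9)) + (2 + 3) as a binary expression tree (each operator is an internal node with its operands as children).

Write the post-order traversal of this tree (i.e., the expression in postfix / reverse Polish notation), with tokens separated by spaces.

Post-order on an expression tree gives postfix notation: for each operator, emit left operand, right operand, then the operator.

2 7 - 1 6 - + 5 + 7 4 - 9 - + 2 3 + +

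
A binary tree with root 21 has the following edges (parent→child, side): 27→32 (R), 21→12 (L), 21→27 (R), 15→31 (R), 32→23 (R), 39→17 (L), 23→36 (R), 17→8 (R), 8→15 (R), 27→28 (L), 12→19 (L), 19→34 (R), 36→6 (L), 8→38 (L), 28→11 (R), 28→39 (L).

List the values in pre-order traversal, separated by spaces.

21 12 19 34 27 28 39 17 8 38 15 31 11 32 23 36 6

Pre-order visits the node, then its left subtree, then its right subtree.
Visit 21.
At 21: go left to 12.
  Visit 12.
  At 12: go left to 19.
    Visit 19.
    At 19: no left child.
    At 19: go right to 34.
      34 is a leaf — visit 34.
  At 12: no right child.
At 21: go right to 27.
  Visit 27.
  At 27: go left to 28.
    Visit 28.
    At 28: go left to 39.
      Visit 39.
      At 39: go left to 17.
        Visit 17.
        At 17: no left child.
        At 17: go right to 8.
          Visit 8.
          At 8: go left to 38.
            38 is a leaf — visit 38.
          At 8: go right to 15.
            Visit 15.
            At 15: no left child.
            At 15: go right to 31.
              31 is a leaf — visit 31.
      At 39: no right child.
    At 28: go right to 11.
      11 is a leaf — visit 11.
  At 27: go right to 32.
    Visit 32.
    At 32: no left child.
    At 32: go right to 23.
      Visit 23.
      At 23: no left child.
      At 23: go right to 36.
        Visit 36.
        At 36: go left to 6.
          6 is a leaf — visit 6.
        At 36: no right child.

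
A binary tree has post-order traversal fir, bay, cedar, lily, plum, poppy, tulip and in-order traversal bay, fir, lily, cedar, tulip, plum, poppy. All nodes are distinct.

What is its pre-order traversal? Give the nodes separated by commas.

tulip, lily, bay, fir, cedar, poppy, plum

The last element of post-order is the root; it splits in-order into left and right subtrees.
Root tulip: left subtree has 4 nodes {bay, fir, lily, cedar}, right has 2 {plum, poppy}.
  Root lily: left subtree has 2 nodes {bay, fir}, right has 1 {cedar}.
    Root bay: left subtree has 0 nodes { }, right has 1 {fir}.
  Root poppy: left subtree has 1 node {plum}, right has 0 { }.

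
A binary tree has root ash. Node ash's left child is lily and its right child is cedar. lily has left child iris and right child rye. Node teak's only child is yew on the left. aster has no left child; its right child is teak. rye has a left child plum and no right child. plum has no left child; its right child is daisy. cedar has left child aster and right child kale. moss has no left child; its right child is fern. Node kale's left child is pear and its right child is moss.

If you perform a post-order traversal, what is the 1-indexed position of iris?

1

Post-order visits the left subtree, then the right subtree, then the node.
At ash: go left to lily.
  At lily: go left to iris.
    iris is a leaf — visit iris.
  At lily: go right to rye.
    At rye: go left to plum.
      At plum: no left child.
      At plum: go right to daisy.
        daisy is a leaf — visit daisy.
      Visit plum.
    At rye: no right child.
    Visit rye.
  Visit lily.
At ash: go right to cedar.
  At cedar: go left to aster.
    At aster: no left child.
    At aster: go right to teak.
      At teak: go left to yew.
        yew is a leaf — visit yew.
      At teak: no right child.
      Visit teak.
    Visit aster.
  At cedar: go right to kale.
    At kale: go left to pear.
      pear is a leaf — visit pear.
    At kale: go right to moss.
      At moss: no left child.
      At moss: go right to fern.
        fern is a leaf — visit fern.
      Visit moss.
    Visit kale.
  Visit cedar.
Visit ash.
Full post-order sequence: iris, daisy, plum, rye, lily, yew, teak, aster, pear, fern, moss, kale, cedar, ash.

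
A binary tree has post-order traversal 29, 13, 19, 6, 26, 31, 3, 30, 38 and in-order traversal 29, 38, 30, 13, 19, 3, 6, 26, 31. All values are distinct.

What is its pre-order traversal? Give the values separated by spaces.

38 29 30 3 19 13 31 26 6

The last element of post-order is the root; it splits in-order into left and right subtrees.
Root 38: left subtree has 1 node {29}, right has 7 {30, 13, 19, 3, 6, 26, 31}.
  Root 30: left subtree has 0 nodes { }, right has 6 {13, 19, 3, 6, 26, 31}.
    Root 3: left subtree has 2 nodes {13, 19}, right has 3 {6, 26, 31}.
      Root 19: left subtree has 1 node {13}, right has 0 { }.
      Root 31: left subtree has 2 nodes {6, 26}, right has 0 { }.
        Root 26: left subtree has 1 node {6}, right has 0 { }.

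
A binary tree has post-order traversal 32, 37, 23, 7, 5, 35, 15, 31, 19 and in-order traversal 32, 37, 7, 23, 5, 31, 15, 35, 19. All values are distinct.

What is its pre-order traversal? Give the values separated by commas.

The last element of post-order is the root; it splits in-order into left and right subtrees.
Root 19: left subtree has 8 nodes {32, 37, 7, 23, 5, 31, 15, 35}, right has 0 { }.
  Root 31: left subtree has 5 nodes {32, 37, 7, 23, 5}, right has 2 {15, 35}.
    Root 5: left subtree has 4 nodes {32, 37, 7, 23}, right has 0 { }.
      Root 7: left subtree has 2 nodes {32, 37}, right has 1 {23}.
        Root 37: left subtree has 1 node {32}, right has 0 { }.
    Root 15: left subtree has 0 nodes { }, right has 1 {35}.

19, 31, 5, 7, 37, 32, 23, 15, 35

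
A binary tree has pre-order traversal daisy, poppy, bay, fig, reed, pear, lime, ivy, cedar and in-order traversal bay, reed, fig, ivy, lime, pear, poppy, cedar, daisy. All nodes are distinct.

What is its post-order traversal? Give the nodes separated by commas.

reed, ivy, lime, pear, fig, bay, cedar, poppy, daisy

The first element of pre-order is the root; it splits in-order into left and right subtrees.
Root daisy: left subtree has 8 nodes {bay, reed, fig, ivy, lime, pear, poppy, cedar}, right has 0 { }.
  Root poppy: left subtree has 6 nodes {bay, reed, fig, ivy, lime, pear}, right has 1 {cedar}.
    Root bay: left subtree has 0 nodes { }, right has 5 {reed, fig, ivy, lime, pear}.
      Root fig: left subtree has 1 node {reed}, right has 3 {ivy, lime, pear}.
        Root pear: left subtree has 2 nodes {ivy, lime}, right has 0 { }.
          Root lime: left subtree has 1 node {ivy}, right has 0 { }.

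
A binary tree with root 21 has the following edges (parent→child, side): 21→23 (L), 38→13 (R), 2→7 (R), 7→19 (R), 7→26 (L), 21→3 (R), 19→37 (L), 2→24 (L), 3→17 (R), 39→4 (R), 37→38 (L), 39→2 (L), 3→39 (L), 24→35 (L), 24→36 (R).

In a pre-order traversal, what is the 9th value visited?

Pre-order visits the node, then its left subtree, then its right subtree.
Visit 21.
At 21: go left to 23.
  23 is a leaf — visit 23.
At 21: go right to 3.
  Visit 3.
  At 3: go left to 39.
    Visit 39.
    At 39: go left to 2.
      Visit 2.
      At 2: go left to 24.
        Visit 24.
        At 24: go left to 35.
          35 is a leaf — visit 35.
        At 24: go right to 36.
          36 is a leaf — visit 36.
      At 2: go right to 7.
        Visit 7.
        At 7: go left to 26.
          26 is a leaf — visit 26.
        At 7: go right to 19.
          Visit 19.
          At 19: go left to 37.
            Visit 37.
            At 37: go left to 38.
              Visit 38.
              At 38: no left child.
              At 38: go right to 13.
                13 is a leaf — visit 13.
            At 37: no right child.
          At 19: no right child.
    At 39: go right to 4.
      4 is a leaf — visit 4.
  At 3: go right to 17.
    17 is a leaf — visit 17.
Full pre-order sequence: 21, 23, 3, 39, 2, 24, 35, 36, 7, 26, 19, 37, 38, 13, 4, 17.

7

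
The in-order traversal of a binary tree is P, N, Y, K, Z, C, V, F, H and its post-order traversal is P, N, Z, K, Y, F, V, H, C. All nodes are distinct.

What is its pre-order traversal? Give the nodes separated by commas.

C, Y, N, P, K, Z, H, V, F

The last element of post-order is the root; it splits in-order into left and right subtrees.
Root C: left subtree has 5 nodes {P, N, Y, K, Z}, right has 3 {V, F, H}.
  Root Y: left subtree has 2 nodes {P, N}, right has 2 {K, Z}.
    Root N: left subtree has 1 node {P}, right has 0 { }.
    Root K: left subtree has 0 nodes { }, right has 1 {Z}.
  Root H: left subtree has 2 nodes {V, F}, right has 0 { }.
    Root V: left subtree has 0 nodes { }, right has 1 {F}.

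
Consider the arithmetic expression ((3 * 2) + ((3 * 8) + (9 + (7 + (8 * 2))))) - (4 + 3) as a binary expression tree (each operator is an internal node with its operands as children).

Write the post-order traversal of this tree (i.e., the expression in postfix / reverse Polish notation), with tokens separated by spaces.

3 2 * 3 8 * 9 7 8 2 * + + + + 4 3 + -

Post-order on an expression tree gives postfix notation: for each operator, emit left operand, right operand, then the operator.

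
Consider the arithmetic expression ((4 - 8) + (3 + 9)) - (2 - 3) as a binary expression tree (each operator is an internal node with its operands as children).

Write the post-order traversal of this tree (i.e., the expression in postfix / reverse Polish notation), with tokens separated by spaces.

4 8 - 3 9 + + 2 3 - -

Post-order on an expression tree gives postfix notation: for each operator, emit left operand, right operand, then the operator.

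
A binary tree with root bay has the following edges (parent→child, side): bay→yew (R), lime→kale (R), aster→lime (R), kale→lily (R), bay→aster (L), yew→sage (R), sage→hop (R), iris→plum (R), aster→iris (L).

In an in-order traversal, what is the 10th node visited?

hop

In-order visits the left subtree, then the node, then the right subtree.
At bay: go left to aster.
  At aster: go left to iris.
    At iris: no left child.
    Visit iris.
    At iris: go right to plum.
      plum is a leaf — visit plum.
  Visit aster.
  At aster: go right to lime.
    At lime: no left child.
    Visit lime.
    At lime: go right to kale.
      At kale: no left child.
      Visit kale.
      At kale: go right to lily.
        lily is a leaf — visit lily.
Visit bay.
At bay: go right to yew.
  At yew: no left child.
  Visit yew.
  At yew: go right to sage.
    At sage: no left child.
    Visit sage.
    At sage: go right to hop.
      hop is a leaf — visit hop.
Full in-order sequence: iris, plum, aster, lime, kale, lily, bay, yew, sage, hop.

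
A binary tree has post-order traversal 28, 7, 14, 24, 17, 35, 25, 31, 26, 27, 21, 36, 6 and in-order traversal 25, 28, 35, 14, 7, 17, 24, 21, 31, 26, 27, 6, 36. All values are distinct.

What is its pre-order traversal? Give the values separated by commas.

6, 21, 25, 35, 28, 17, 14, 7, 24, 27, 26, 31, 36

The last element of post-order is the root; it splits in-order into left and right subtrees.
Root 6: left subtree has 11 nodes {25, 28, 35, 14, 7, 17, 24, 21, 31, 26, 27}, right has 1 {36}.
  Root 21: left subtree has 7 nodes {25, 28, 35, 14, 7, 17, 24}, right has 3 {31, 26, 27}.
    Root 25: left subtree has 0 nodes { }, right has 6 {28, 35, 14, 7, 17, 24}.
      Root 35: left subtree has 1 node {28}, right has 4 {14, 7, 17, 24}.
        Root 17: left subtree has 2 nodes {14, 7}, right has 1 {24}.
          Root 14: left subtree has 0 nodes { }, right has 1 {7}.
    Root 27: left subtree has 2 nodes {31, 26}, right has 0 { }.
      Root 26: left subtree has 1 node {31}, right has 0 { }.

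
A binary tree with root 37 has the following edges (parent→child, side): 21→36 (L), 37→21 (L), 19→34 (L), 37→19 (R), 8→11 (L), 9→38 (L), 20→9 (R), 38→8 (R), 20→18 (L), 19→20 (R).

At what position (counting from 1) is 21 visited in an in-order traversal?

2

In-order visits the left subtree, then the node, then the right subtree.
At 37: go left to 21.
  At 21: go left to 36.
    36 is a leaf — visit 36.
  Visit 21.
  At 21: no right child.
Visit 37.
At 37: go right to 19.
  At 19: go left to 34.
    34 is a leaf — visit 34.
  Visit 19.
  At 19: go right to 20.
    At 20: go left to 18.
      18 is a leaf — visit 18.
    Visit 20.
    At 20: go right to 9.
      At 9: go left to 38.
        At 38: no left child.
        Visit 38.
        At 38: go right to 8.
          At 8: go left to 11.
            11 is a leaf — visit 11.
          Visit 8.
          At 8: no right child.
      Visit 9.
      At 9: no right child.
Full in-order sequence: 36, 21, 37, 34, 19, 18, 20, 38, 11, 8, 9.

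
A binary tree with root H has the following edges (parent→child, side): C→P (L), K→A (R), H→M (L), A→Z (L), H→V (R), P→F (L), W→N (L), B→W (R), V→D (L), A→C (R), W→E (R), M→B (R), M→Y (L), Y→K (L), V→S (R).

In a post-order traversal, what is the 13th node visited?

Post-order visits the left subtree, then the right subtree, then the node.
At H: go left to M.
  At M: go left to Y.
    At Y: go left to K.
      At K: no left child.
      At K: go right to A.
        At A: go left to Z.
          Z is a leaf — visit Z.
        At A: go right to C.
          At C: go left to P.
            At P: go left to F.
              F is a leaf — visit F.
            At P: no right child.
            Visit P.
          At C: no right child.
          Visit C.
        Visit A.
      Visit K.
    At Y: no right child.
    Visit Y.
  At M: go right to B.
    At B: no left child.
    At B: go right to W.
      At W: go left to N.
        N is a leaf — visit N.
      At W: go right to E.
        E is a leaf — visit E.
      Visit W.
    Visit B.
  Visit M.
At H: go right to V.
  At V: go left to D.
    D is a leaf — visit D.
  At V: go right to S.
    S is a leaf — visit S.
  Visit V.
Visit H.
Full post-order sequence: Z, F, P, C, A, K, Y, N, E, W, B, M, D, S, V, H.

D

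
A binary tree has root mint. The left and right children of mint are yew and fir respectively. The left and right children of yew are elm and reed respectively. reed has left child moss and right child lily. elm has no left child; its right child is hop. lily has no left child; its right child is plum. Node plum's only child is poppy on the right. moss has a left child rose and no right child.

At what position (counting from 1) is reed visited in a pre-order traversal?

5

Pre-order visits the node, then its left subtree, then its right subtree.
Visit mint.
At mint: go left to yew.
  Visit yew.
  At yew: go left to elm.
    Visit elm.
    At elm: no left child.
    At elm: go right to hop.
      hop is a leaf — visit hop.
  At yew: go right to reed.
    Visit reed.
    At reed: go left to moss.
      Visit moss.
      At moss: go left to rose.
        rose is a leaf — visit rose.
      At moss: no right child.
    At reed: go right to lily.
      Visit lily.
      At lily: no left child.
      At lily: go right to plum.
        Visit plum.
        At plum: no left child.
        At plum: go right to poppy.
          poppy is a leaf — visit poppy.
At mint: go right to fir.
  fir is a leaf — visit fir.
Full pre-order sequence: mint, yew, elm, hop, reed, moss, rose, lily, plum, poppy, fir.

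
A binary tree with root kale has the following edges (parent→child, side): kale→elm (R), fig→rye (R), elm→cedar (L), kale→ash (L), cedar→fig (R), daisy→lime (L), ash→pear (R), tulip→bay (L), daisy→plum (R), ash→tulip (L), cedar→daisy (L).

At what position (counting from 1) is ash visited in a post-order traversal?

4

Post-order visits the left subtree, then the right subtree, then the node.
At kale: go left to ash.
  At ash: go left to tulip.
    At tulip: go left to bay.
      bay is a leaf — visit bay.
    At tulip: no right child.
    Visit tulip.
  At ash: go right to pear.
    pear is a leaf — visit pear.
  Visit ash.
At kale: go right to elm.
  At elm: go left to cedar.
    At cedar: go left to daisy.
      At daisy: go left to lime.
        lime is a leaf — visit lime.
      At daisy: go right to plum.
        plum is a leaf — visit plum.
      Visit daisy.
    At cedar: go right to fig.
      At fig: no left child.
      At fig: go right to rye.
        rye is a leaf — visit rye.
      Visit fig.
    Visit cedar.
  At elm: no right child.
  Visit elm.
Visit kale.
Full post-order sequence: bay, tulip, pear, ash, lime, plum, daisy, rye, fig, cedar, elm, kale.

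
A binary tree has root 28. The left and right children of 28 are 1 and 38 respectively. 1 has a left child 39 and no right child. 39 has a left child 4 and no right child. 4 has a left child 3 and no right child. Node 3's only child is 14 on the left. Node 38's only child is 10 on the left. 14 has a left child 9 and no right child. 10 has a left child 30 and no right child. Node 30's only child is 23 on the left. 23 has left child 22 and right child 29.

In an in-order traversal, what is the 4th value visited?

4

In-order visits the left subtree, then the node, then the right subtree.
At 28: go left to 1.
  At 1: go left to 39.
    At 39: go left to 4.
      At 4: go left to 3.
        At 3: go left to 14.
          At 14: go left to 9.
            9 is a leaf — visit 9.
          Visit 14.
          At 14: no right child.
        Visit 3.
        At 3: no right child.
      Visit 4.
      At 4: no right child.
    Visit 39.
    At 39: no right child.
  Visit 1.
  At 1: no right child.
Visit 28.
At 28: go right to 38.
  At 38: go left to 10.
    At 10: go left to 30.
      At 30: go left to 23.
        At 23: go left to 22.
          22 is a leaf — visit 22.
        Visit 23.
        At 23: go right to 29.
          29 is a leaf — visit 29.
      Visit 30.
      At 30: no right child.
    Visit 10.
    At 10: no right child.
  Visit 38.
  At 38: no right child.
Full in-order sequence: 9, 14, 3, 4, 39, 1, 28, 22, 23, 29, 30, 10, 38.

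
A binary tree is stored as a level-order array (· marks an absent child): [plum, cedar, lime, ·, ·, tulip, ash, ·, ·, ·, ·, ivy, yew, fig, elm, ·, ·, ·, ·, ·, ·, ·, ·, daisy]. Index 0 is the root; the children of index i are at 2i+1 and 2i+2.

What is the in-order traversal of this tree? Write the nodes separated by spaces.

cedar plum daisy ivy tulip yew lime fig ash elm

In-order visits the left subtree, then the node, then the right subtree.
At plum: go left to cedar.
  cedar is a leaf — visit cedar.
Visit plum.
At plum: go right to lime.
  At lime: go left to tulip.
    At tulip: go left to ivy.
      At ivy: go left to daisy.
        daisy is a leaf — visit daisy.
      Visit ivy.
      At ivy: no right child.
    Visit tulip.
    At tulip: go right to yew.
      yew is a leaf — visit yew.
  Visit lime.
  At lime: go right to ash.
    At ash: go left to fig.
      fig is a leaf — visit fig.
    Visit ash.
    At ash: go right to elm.
      elm is a leaf — visit elm.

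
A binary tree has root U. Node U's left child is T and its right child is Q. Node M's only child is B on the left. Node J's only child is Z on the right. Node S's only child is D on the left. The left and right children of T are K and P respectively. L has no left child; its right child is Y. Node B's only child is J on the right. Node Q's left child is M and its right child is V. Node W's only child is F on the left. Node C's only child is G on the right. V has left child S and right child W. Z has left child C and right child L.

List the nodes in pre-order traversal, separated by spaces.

Pre-order visits the node, then its left subtree, then its right subtree.
Visit U.
At U: go left to T.
  Visit T.
  At T: go left to K.
    K is a leaf — visit K.
  At T: go right to P.
    P is a leaf — visit P.
At U: go right to Q.
  Visit Q.
  At Q: go left to M.
    Visit M.
    At M: go left to B.
      Visit B.
      At B: no left child.
      At B: go right to J.
        Visit J.
        At J: no left child.
        At J: go right to Z.
          Visit Z.
          At Z: go left to C.
            Visit C.
            At C: no left child.
            At C: go right to G.
              G is a leaf — visit G.
          At Z: go right to L.
            Visit L.
            At L: no left child.
            At L: go right to Y.
              Y is a leaf — visit Y.
    At M: no right child.
  At Q: go right to V.
    Visit V.
    At V: go left to S.
      Visit S.
      At S: go left to D.
        D is a leaf — visit D.
      At S: no right child.
    At V: go right to W.
      Visit W.
      At W: go left to F.
        F is a leaf — visit F.
      At W: no right child.

U T K P Q M B J Z C G L Y V S D W F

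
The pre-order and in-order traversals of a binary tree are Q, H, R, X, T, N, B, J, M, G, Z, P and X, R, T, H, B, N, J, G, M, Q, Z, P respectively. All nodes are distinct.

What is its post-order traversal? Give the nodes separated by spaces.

The first element of pre-order is the root; it splits in-order into left and right subtrees.
Root Q: left subtree has 9 nodes {X, R, T, H, B, N, J, G, M}, right has 2 {Z, P}.
  Root H: left subtree has 3 nodes {X, R, T}, right has 5 {B, N, J, G, M}.
    Root R: left subtree has 1 node {X}, right has 1 {T}.
    Root N: left subtree has 1 node {B}, right has 3 {J, G, M}.
      Root J: left subtree has 0 nodes { }, right has 2 {G, M}.
        Root M: left subtree has 1 node {G}, right has 0 { }.
  Root Z: left subtree has 0 nodes { }, right has 1 {P}.

X T R B G M J N H P Z Q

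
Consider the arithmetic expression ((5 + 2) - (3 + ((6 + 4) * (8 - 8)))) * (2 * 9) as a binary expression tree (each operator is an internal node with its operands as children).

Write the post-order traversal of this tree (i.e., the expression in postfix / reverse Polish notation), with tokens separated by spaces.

Post-order on an expression tree gives postfix notation: for each operator, emit left operand, right operand, then the operator.

5 2 + 3 6 4 + 8 8 - * + - 2 9 * *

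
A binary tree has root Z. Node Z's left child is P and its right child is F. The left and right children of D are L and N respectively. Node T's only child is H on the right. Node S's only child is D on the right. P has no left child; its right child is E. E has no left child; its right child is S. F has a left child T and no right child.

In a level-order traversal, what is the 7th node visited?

Level-order visits nodes level by level from the root, left to right within each level.
Level 0: Z
Level 1: P, F
Level 2: E, T
Level 3: S, H
Level 4: D
Level 5: L, N
Full level-order sequence: Z, P, F, E, T, S, H, D, L, N.

H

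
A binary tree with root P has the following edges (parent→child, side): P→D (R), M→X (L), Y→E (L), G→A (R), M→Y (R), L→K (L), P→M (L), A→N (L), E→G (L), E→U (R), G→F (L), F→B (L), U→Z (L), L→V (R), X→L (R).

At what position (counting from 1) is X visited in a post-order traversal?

Post-order visits the left subtree, then the right subtree, then the node.
At P: go left to M.
  At M: go left to X.
    At X: no left child.
    At X: go right to L.
      At L: go left to K.
        K is a leaf — visit K.
      At L: go right to V.
        V is a leaf — visit V.
      Visit L.
    Visit X.
  At M: go right to Y.
    At Y: go left to E.
      At E: go left to G.
        At G: go left to F.
          At F: go left to B.
            B is a leaf — visit B.
          At F: no right child.
          Visit F.
        At G: go right to A.
          At A: go left to N.
            N is a leaf — visit N.
          At A: no right child.
          Visit A.
        Visit G.
      At E: go right to U.
        At U: go left to Z.
          Z is a leaf — visit Z.
        At U: no right child.
        Visit U.
      Visit E.
    At Y: no right child.
    Visit Y.
  Visit M.
At P: go right to D.
  D is a leaf — visit D.
Visit P.
Full post-order sequence: K, V, L, X, B, F, N, A, G, Z, U, E, Y, M, D, P.

4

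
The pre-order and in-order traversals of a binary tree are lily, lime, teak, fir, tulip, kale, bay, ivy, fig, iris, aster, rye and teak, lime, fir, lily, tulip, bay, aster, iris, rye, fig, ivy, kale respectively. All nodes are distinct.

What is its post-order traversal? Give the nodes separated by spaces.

The first element of pre-order is the root; it splits in-order into left and right subtrees.
Root lily: left subtree has 3 nodes {teak, lime, fir}, right has 8 {tulip, bay, aster, iris, rye, fig, ivy, kale}.
  Root lime: left subtree has 1 node {teak}, right has 1 {fir}.
  Root tulip: left subtree has 0 nodes { }, right has 7 {bay, aster, iris, rye, fig, ivy, kale}.
    Root kale: left subtree has 6 nodes {bay, aster, iris, rye, fig, ivy}, right has 0 { }.
      Root bay: left subtree has 0 nodes { }, right has 5 {aster, iris, rye, fig, ivy}.
        Root ivy: left subtree has 4 nodes {aster, iris, rye, fig}, right has 0 { }.
          Root fig: left subtree has 3 nodes {aster, iris, rye}, right has 0 { }.
            Root iris: left subtree has 1 node {aster}, right has 1 {rye}.

teak fir lime aster rye iris fig ivy bay kale tulip lily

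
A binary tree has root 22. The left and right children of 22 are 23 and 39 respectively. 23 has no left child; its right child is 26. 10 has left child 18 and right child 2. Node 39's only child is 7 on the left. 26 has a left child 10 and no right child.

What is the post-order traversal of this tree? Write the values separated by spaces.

Post-order visits the left subtree, then the right subtree, then the node.
At 22: go left to 23.
  At 23: no left child.
  At 23: go right to 26.
    At 26: go left to 10.
      At 10: go left to 18.
        18 is a leaf — visit 18.
      At 10: go right to 2.
        2 is a leaf — visit 2.
      Visit 10.
    At 26: no right child.
    Visit 26.
  Visit 23.
At 22: go right to 39.
  At 39: go left to 7.
    7 is a leaf — visit 7.
  At 39: no right child.
  Visit 39.
Visit 22.

18 2 10 26 23 7 39 22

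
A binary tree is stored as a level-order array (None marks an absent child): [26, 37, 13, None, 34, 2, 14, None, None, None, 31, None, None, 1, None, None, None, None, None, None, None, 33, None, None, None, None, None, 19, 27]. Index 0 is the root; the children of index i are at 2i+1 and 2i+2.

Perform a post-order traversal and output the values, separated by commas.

33, 31, 34, 37, 2, 19, 27, 1, 14, 13, 26

Post-order visits the left subtree, then the right subtree, then the node.
At 26: go left to 37.
  At 37: no left child.
  At 37: go right to 34.
    At 34: no left child.
    At 34: go right to 31.
      At 31: go left to 33.
        33 is a leaf — visit 33.
      At 31: no right child.
      Visit 31.
    Visit 34.
  Visit 37.
At 26: go right to 13.
  At 13: go left to 2.
    2 is a leaf — visit 2.
  At 13: go right to 14.
    At 14: go left to 1.
      At 1: go left to 19.
        19 is a leaf — visit 19.
      At 1: go right to 27.
        27 is a leaf — visit 27.
      Visit 1.
    At 14: no right child.
    Visit 14.
  Visit 13.
Visit 26.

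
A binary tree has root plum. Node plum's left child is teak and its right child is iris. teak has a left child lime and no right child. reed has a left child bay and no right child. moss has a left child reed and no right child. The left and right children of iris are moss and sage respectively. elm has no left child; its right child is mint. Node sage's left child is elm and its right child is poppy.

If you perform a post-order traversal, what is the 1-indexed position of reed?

Post-order visits the left subtree, then the right subtree, then the node.
At plum: go left to teak.
  At teak: go left to lime.
    lime is a leaf — visit lime.
  At teak: no right child.
  Visit teak.
At plum: go right to iris.
  At iris: go left to moss.
    At moss: go left to reed.
      At reed: go left to bay.
        bay is a leaf — visit bay.
      At reed: no right child.
      Visit reed.
    At moss: no right child.
    Visit moss.
  At iris: go right to sage.
    At sage: go left to elm.
      At elm: no left child.
      At elm: go right to mint.
        mint is a leaf — visit mint.
      Visit elm.
    At sage: go right to poppy.
      poppy is a leaf — visit poppy.
    Visit sage.
  Visit iris.
Visit plum.
Full post-order sequence: lime, teak, bay, reed, moss, mint, elm, poppy, sage, iris, plum.

4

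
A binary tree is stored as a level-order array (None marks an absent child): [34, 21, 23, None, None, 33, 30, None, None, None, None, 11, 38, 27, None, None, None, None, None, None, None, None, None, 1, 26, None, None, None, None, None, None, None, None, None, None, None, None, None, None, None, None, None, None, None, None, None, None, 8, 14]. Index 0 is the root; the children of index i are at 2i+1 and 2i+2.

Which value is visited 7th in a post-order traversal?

Post-order visits the left subtree, then the right subtree, then the node.
At 34: go left to 21.
  21 is a leaf — visit 21.
At 34: go right to 23.
  At 23: go left to 33.
    At 33: go left to 11.
      At 11: go left to 1.
        At 1: go left to 8.
          8 is a leaf — visit 8.
        At 1: go right to 14.
          14 is a leaf — visit 14.
        Visit 1.
      At 11: go right to 26.
        26 is a leaf — visit 26.
      Visit 11.
    At 33: go right to 38.
      38 is a leaf — visit 38.
    Visit 33.
  At 23: go right to 30.
    At 30: go left to 27.
      27 is a leaf — visit 27.
    At 30: no right child.
    Visit 30.
  Visit 23.
Visit 34.
Full post-order sequence: 21, 8, 14, 1, 26, 11, 38, 33, 27, 30, 23, 34.

38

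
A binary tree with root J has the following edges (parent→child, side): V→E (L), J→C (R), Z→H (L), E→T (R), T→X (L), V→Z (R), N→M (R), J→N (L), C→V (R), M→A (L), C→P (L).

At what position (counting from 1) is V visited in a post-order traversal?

Post-order visits the left subtree, then the right subtree, then the node.
At J: go left to N.
  At N: no left child.
  At N: go right to M.
    At M: go left to A.
      A is a leaf — visit A.
    At M: no right child.
    Visit M.
  Visit N.
At J: go right to C.
  At C: go left to P.
    P is a leaf — visit P.
  At C: go right to V.
    At V: go left to E.
      At E: no left child.
      At E: go right to T.
        At T: go left to X.
          X is a leaf — visit X.
        At T: no right child.
        Visit T.
      Visit E.
    At V: go right to Z.
      At Z: go left to H.
        H is a leaf — visit H.
      At Z: no right child.
      Visit Z.
    Visit V.
  Visit C.
Visit J.
Full post-order sequence: A, M, N, P, X, T, E, H, Z, V, C, J.

10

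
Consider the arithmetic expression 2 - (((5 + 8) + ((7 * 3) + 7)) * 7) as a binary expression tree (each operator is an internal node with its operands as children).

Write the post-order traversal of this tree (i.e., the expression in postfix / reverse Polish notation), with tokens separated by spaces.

2 5 8 + 7 3 * 7 + + 7 * -

Post-order on an expression tree gives postfix notation: for each operator, emit left operand, right operand, then the operator.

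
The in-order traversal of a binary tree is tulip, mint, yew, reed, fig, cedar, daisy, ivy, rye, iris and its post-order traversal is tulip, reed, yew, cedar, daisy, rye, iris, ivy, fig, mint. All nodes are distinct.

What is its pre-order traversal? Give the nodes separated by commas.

The last element of post-order is the root; it splits in-order into left and right subtrees.
Root mint: left subtree has 1 node {tulip}, right has 8 {yew, reed, fig, cedar, daisy, ivy, rye, iris}.
  Root fig: left subtree has 2 nodes {yew, reed}, right has 5 {cedar, daisy, ivy, rye, iris}.
    Root yew: left subtree has 0 nodes { }, right has 1 {reed}.
    Root ivy: left subtree has 2 nodes {cedar, daisy}, right has 2 {rye, iris}.
      Root daisy: left subtree has 1 node {cedar}, right has 0 { }.
      Root iris: left subtree has 1 node {rye}, right has 0 { }.

mint, tulip, fig, yew, reed, ivy, daisy, cedar, iris, rye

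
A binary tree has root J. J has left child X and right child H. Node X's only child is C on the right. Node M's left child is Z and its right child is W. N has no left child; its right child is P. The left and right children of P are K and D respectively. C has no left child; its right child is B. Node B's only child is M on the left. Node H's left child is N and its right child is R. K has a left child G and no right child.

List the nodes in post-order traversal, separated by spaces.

Z W M B C X G K D P N R H J

Post-order visits the left subtree, then the right subtree, then the node.
At J: go left to X.
  At X: no left child.
  At X: go right to C.
    At C: no left child.
    At C: go right to B.
      At B: go left to M.
        At M: go left to Z.
          Z is a leaf — visit Z.
        At M: go right to W.
          W is a leaf — visit W.
        Visit M.
      At B: no right child.
      Visit B.
    Visit C.
  Visit X.
At J: go right to H.
  At H: go left to N.
    At N: no left child.
    At N: go right to P.
      At P: go left to K.
        At K: go left to G.
          G is a leaf — visit G.
        At K: no right child.
        Visit K.
      At P: go right to D.
        D is a leaf — visit D.
      Visit P.
    Visit N.
  At H: go right to R.
    R is a leaf — visit R.
  Visit H.
Visit J.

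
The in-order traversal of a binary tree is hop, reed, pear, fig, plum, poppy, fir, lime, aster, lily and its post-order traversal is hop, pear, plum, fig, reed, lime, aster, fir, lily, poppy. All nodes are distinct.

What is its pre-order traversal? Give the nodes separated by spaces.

poppy reed hop fig pear plum lily fir aster lime

The last element of post-order is the root; it splits in-order into left and right subtrees.
Root poppy: left subtree has 5 nodes {hop, reed, pear, fig, plum}, right has 4 {fir, lime, aster, lily}.
  Root reed: left subtree has 1 node {hop}, right has 3 {pear, fig, plum}.
    Root fig: left subtree has 1 node {pear}, right has 1 {plum}.
  Root lily: left subtree has 3 nodes {fir, lime, aster}, right has 0 { }.
    Root fir: left subtree has 0 nodes { }, right has 2 {lime, aster}.
      Root aster: left subtree has 1 node {lime}, right has 0 { }.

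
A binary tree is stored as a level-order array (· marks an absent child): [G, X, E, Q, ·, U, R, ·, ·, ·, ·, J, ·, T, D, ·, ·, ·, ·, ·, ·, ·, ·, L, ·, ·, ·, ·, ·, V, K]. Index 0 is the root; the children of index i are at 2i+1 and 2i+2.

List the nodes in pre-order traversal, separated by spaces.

G X Q E U J L R T D V K

Pre-order visits the node, then its left subtree, then its right subtree.
Visit G.
At G: go left to X.
  Visit X.
  At X: go left to Q.
    Q is a leaf — visit Q.
  At X: no right child.
At G: go right to E.
  Visit E.
  At E: go left to U.
    Visit U.
    At U: go left to J.
      Visit J.
      At J: go left to L.
        L is a leaf — visit L.
      At J: no right child.
    At U: no right child.
  At E: go right to R.
    Visit R.
    At R: go left to T.
      T is a leaf — visit T.
    At R: go right to D.
      Visit D.
      At D: go left to V.
        V is a leaf — visit V.
      At D: go right to K.
        K is a leaf — visit K.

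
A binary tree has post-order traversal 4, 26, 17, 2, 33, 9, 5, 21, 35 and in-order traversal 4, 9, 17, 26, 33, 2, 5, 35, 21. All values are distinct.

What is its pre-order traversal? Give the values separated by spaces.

The last element of post-order is the root; it splits in-order into left and right subtrees.
Root 35: left subtree has 7 nodes {4, 9, 17, 26, 33, 2, 5}, right has 1 {21}.
  Root 5: left subtree has 6 nodes {4, 9, 17, 26, 33, 2}, right has 0 { }.
    Root 9: left subtree has 1 node {4}, right has 4 {17, 26, 33, 2}.
      Root 33: left subtree has 2 nodes {17, 26}, right has 1 {2}.
        Root 17: left subtree has 0 nodes { }, right has 1 {26}.

35 5 9 4 33 17 26 2 21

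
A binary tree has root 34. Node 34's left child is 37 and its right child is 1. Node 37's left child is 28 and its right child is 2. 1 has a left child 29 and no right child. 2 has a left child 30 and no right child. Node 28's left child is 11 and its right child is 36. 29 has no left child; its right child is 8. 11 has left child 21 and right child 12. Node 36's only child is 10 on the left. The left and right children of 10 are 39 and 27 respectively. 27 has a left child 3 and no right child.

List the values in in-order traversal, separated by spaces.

21 11 12 28 39 10 3 27 36 37 30 2 34 29 8 1

In-order visits the left subtree, then the node, then the right subtree.
At 34: go left to 37.
  At 37: go left to 28.
    At 28: go left to 11.
      At 11: go left to 21.
        21 is a leaf — visit 21.
      Visit 11.
      At 11: go right to 12.
        12 is a leaf — visit 12.
    Visit 28.
    At 28: go right to 36.
      At 36: go left to 10.
        At 10: go left to 39.
          39 is a leaf — visit 39.
        Visit 10.
        At 10: go right to 27.
          At 27: go left to 3.
            3 is a leaf — visit 3.
          Visit 27.
          At 27: no right child.
      Visit 36.
      At 36: no right child.
  Visit 37.
  At 37: go right to 2.
    At 2: go left to 30.
      30 is a leaf — visit 30.
    Visit 2.
    At 2: no right child.
Visit 34.
At 34: go right to 1.
  At 1: go left to 29.
    At 29: no left child.
    Visit 29.
    At 29: go right to 8.
      8 is a leaf — visit 8.
  Visit 1.
  At 1: no right child.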